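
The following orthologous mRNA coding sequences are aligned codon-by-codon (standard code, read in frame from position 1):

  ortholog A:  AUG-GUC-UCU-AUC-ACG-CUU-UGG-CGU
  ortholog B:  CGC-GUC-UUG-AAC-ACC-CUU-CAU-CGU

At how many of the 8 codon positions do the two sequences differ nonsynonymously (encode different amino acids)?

4

Codon 1: AUG Met / CGC Arg — nonsynonymous.
Codon 2: GUC Val / GUC Val — identical.
Codon 3: UCU Ser / UUG Leu — nonsynonymous.
Codon 4: AUC Ile / AAC Asn — nonsynonymous.
Codon 5: ACG Thr / ACC Thr — synonymous.
Codon 6: CUU Leu / CUU Leu — identical.
Codon 7: UGG Trp / CAU His — nonsynonymous.
Codon 8: CGU Arg / CGU Arg — identical.
Nonsynonymous differences: 4.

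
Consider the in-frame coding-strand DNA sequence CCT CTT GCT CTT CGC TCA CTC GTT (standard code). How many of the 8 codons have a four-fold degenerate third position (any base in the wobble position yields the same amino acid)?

8

Codon 1 CCT (Pro): third position 4-fold.
Codon 2 CTT (Leu): third position 4-fold.
Codon 3 GCT (Ala): third position 4-fold.
Codon 4 CTT (Leu): third position 4-fold.
Codon 5 CGC (Arg): third position 4-fold.
Codon 6 TCA (Ser): third position 4-fold.
Codon 7 CTC (Leu): third position 4-fold.
Codon 8 GTT (Val): third position 4-fold.
Four-fold degenerate third positions: 8.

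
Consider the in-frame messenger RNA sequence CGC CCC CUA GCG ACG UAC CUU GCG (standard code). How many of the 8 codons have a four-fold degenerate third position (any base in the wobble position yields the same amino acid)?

7

Codon 1 CGC (Arg): third position 4-fold.
Codon 2 CCC (Pro): third position 4-fold.
Codon 3 CUA (Leu): third position 4-fold.
Codon 4 GCG (Ala): third position 4-fold.
Codon 5 ACG (Thr): third position 4-fold.
Codon 6 UAC (Tyr): third position 2-fold.
Codon 7 CUU (Leu): third position 4-fold.
Codon 8 GCG (Ala): third position 4-fold.
Four-fold degenerate third positions: 7.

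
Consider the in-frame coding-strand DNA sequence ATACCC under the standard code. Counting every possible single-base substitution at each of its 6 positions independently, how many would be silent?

5

Codon 1 (ATA, Ile): 2 synonymous substitutions.
Codon 2 (CCC, Pro): 3 synonymous substitutions.
Total: 2 + 3 = 5.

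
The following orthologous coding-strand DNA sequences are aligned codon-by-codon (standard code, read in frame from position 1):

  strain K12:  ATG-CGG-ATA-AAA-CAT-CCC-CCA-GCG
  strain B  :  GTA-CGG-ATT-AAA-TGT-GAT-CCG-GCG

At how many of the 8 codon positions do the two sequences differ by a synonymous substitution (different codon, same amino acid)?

Codon 1: ATG Met / GTA Val — nonsynonymous.
Codon 2: CGG Arg / CGG Arg — identical.
Codon 3: ATA Ile / ATT Ile — synonymous.
Codon 4: AAA Lys / AAA Lys — identical.
Codon 5: CAT His / TGT Cys — nonsynonymous.
Codon 6: CCC Pro / GAT Asp — nonsynonymous.
Codon 7: CCA Pro / CCG Pro — synonymous.
Codon 8: GCG Ala / GCG Ala — identical.
Synonymous differences: 2.

2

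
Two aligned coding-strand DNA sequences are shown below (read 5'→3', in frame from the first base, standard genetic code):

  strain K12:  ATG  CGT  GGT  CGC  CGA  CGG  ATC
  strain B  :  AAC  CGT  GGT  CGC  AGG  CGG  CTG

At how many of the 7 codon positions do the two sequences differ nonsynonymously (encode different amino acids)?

2

Codon 1: ATG Met / AAC Asn — nonsynonymous.
Codon 2: CGT Arg / CGT Arg — identical.
Codon 3: GGT Gly / GGT Gly — identical.
Codon 4: CGC Arg / CGC Arg — identical.
Codon 5: CGA Arg / AGG Arg — synonymous.
Codon 6: CGG Arg / CGG Arg — identical.
Codon 7: ATC Ile / CTG Leu — nonsynonymous.
Nonsynonymous differences: 2.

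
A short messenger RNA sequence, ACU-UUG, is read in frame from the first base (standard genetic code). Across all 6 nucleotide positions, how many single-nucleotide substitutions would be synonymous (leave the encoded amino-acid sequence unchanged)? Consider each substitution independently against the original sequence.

Codon 1 (ACU, Thr): 3 synonymous substitutions.
Codon 2 (UUG, Leu): 2 synonymous substitutions.
Total: 3 + 2 = 5.

5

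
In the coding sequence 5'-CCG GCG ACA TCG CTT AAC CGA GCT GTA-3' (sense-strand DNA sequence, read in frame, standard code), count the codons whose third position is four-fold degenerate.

Codon 1 CCG (Pro): third position 4-fold.
Codon 2 GCG (Ala): third position 4-fold.
Codon 3 ACA (Thr): third position 4-fold.
Codon 4 TCG (Ser): third position 4-fold.
Codon 5 CTT (Leu): third position 4-fold.
Codon 6 AAC (Asn): third position 2-fold.
Codon 7 CGA (Arg): third position 4-fold.
Codon 8 GCT (Ala): third position 4-fold.
Codon 9 GTA (Val): third position 4-fold.
Four-fold degenerate third positions: 8.

8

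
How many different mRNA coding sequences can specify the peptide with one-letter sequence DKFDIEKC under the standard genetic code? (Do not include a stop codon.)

Asp: 2 codons.
Lys: 2 codons.
Phe: 2 codons.
Asp: 2 codons.
Ile: 3 codons.
Glu: 2 codons.
Lys: 2 codons.
Cys: 2 codons.
2 × 2 × 2 × 2 × 3 × 2 × 2 × 2 = 384.

384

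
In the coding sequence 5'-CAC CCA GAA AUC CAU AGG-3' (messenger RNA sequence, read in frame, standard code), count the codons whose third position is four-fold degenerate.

1

Codon 1 CAC (His): third position 2-fold.
Codon 2 CCA (Pro): third position 4-fold.
Codon 3 GAA (Glu): third position 2-fold.
Codon 4 AUC (Ile): third position 3-fold.
Codon 5 CAU (His): third position 2-fold.
Codon 6 AGG (Arg): third position 2-fold.
Four-fold degenerate third positions: 1.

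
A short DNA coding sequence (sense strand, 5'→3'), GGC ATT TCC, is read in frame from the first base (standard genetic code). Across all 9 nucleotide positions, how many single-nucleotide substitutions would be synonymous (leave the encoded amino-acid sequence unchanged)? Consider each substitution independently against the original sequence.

8

Codon 1 (GGC, Gly): 3 synonymous substitutions.
Codon 2 (ATT, Ile): 2 synonymous substitutions.
Codon 3 (TCC, Ser): 3 synonymous substitutions.
Total: 3 + 2 + 3 = 8.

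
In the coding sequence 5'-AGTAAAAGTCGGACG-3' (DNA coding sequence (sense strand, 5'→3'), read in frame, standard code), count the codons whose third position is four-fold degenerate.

2

Codon 1 AGT (Ser): third position 2-fold.
Codon 2 AAA (Lys): third position 2-fold.
Codon 3 AGT (Ser): third position 2-fold.
Codon 4 CGG (Arg): third position 4-fold.
Codon 5 ACG (Thr): third position 4-fold.
Four-fold degenerate third positions: 2.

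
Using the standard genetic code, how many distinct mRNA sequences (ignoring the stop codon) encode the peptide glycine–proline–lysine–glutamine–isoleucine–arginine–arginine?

Gly: 4 codons.
Pro: 4 codons.
Lys: 2 codons.
Gln: 2 codons.
Ile: 3 codons.
Arg: 6 codons.
Arg: 6 codons.
4 × 4 × 2 × 2 × 3 × 6 × 6 = 6912.

6912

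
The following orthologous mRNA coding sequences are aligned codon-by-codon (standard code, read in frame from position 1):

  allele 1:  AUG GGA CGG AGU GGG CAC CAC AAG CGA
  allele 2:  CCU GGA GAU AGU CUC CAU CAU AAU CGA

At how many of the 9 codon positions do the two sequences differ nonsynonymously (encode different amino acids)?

Codon 1: AUG Met / CCU Pro — nonsynonymous.
Codon 2: GGA Gly / GGA Gly — identical.
Codon 3: CGG Arg / GAU Asp — nonsynonymous.
Codon 4: AGU Ser / AGU Ser — identical.
Codon 5: GGG Gly / CUC Leu — nonsynonymous.
Codon 6: CAC His / CAU His — synonymous.
Codon 7: CAC His / CAU His — synonymous.
Codon 8: AAG Lys / AAU Asn — nonsynonymous.
Codon 9: CGA Arg / CGA Arg — identical.
Nonsynonymous differences: 4.

4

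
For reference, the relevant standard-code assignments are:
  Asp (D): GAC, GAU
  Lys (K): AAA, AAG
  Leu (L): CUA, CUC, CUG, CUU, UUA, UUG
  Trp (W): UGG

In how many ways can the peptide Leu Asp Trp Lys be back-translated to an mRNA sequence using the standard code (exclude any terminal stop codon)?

Leu: 6 codons.
Asp: 2 codons.
Trp: 1 codon.
Lys: 2 codons.
6 × 2 × 1 × 2 = 24.

24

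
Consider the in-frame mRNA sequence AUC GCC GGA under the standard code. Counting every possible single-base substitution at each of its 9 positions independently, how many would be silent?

8

Codon 1 (AUC, Ile): 2 synonymous substitutions.
Codon 2 (GCC, Ala): 3 synonymous substitutions.
Codon 3 (GGA, Gly): 3 synonymous substitutions.
Total: 2 + 3 + 3 = 8.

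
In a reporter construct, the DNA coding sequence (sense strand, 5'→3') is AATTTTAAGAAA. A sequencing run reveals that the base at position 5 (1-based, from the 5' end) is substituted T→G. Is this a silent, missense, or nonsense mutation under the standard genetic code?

Position 5 falls in codon 2: TTT → Phe.
After the substitution the codon is TGT → Cys.
Phe ≠ Cys, so this is a missense mutation.

missense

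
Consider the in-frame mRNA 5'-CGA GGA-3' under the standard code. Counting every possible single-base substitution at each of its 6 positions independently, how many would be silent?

7

Codon 1 (CGA, Arg): 4 synonymous substitutions.
Codon 2 (GGA, Gly): 3 synonymous substitutions.
Total: 4 + 3 = 7.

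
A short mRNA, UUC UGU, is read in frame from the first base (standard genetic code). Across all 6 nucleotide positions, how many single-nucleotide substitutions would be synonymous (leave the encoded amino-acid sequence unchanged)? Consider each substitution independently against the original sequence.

2

Codon 1 (UUC, Phe): 1 synonymous substitution.
Codon 2 (UGU, Cys): 1 synonymous substitution.
Total: 1 + 1 = 2.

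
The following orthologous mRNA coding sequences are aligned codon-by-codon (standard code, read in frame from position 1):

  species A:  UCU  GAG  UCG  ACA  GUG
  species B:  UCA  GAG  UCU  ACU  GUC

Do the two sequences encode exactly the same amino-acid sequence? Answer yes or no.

yes

Codon 1: UCU Ser / UCA Ser — synonymous.
Codon 2: GAG Glu / GAG Glu — identical.
Codon 3: UCG Ser / UCU Ser — synonymous.
Codon 4: ACA Thr / ACU Thr — synonymous.
Codon 5: GUG Val / GUC Val — synonymous.
Nonsynonymous differences: 0 → same protein.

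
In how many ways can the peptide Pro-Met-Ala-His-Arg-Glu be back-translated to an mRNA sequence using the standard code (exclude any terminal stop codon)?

Pro: 4 codons.
Met: 1 codon.
Ala: 4 codons.
His: 2 codons.
Arg: 6 codons.
Glu: 2 codons.
4 × 1 × 4 × 2 × 6 × 2 = 384.

384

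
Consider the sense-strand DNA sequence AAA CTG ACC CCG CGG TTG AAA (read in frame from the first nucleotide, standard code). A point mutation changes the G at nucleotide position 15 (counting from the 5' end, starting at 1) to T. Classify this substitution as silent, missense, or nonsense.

silent

Position 15 falls in codon 5: CGG → Arg.
After the substitution the codon is CGT → Arg.
Both encode Arg, so the change is synonymous.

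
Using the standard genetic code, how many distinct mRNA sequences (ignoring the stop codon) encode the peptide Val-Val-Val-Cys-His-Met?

256

Val: 4 codons.
Val: 4 codons.
Val: 4 codons.
Cys: 2 codons.
His: 2 codons.
Met: 1 codon.
4 × 4 × 4 × 2 × 2 × 1 = 256.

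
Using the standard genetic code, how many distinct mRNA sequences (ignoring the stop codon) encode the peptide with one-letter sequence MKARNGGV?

6144

Met: 1 codon.
Lys: 2 codons.
Ala: 4 codons.
Arg: 6 codons.
Asn: 2 codons.
Gly: 4 codons.
Gly: 4 codons.
Val: 4 codons.
1 × 2 × 4 × 6 × 2 × 4 × 4 × 4 = 6144.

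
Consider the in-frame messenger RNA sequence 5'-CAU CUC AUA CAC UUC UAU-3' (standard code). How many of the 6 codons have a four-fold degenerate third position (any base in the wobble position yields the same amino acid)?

Codon 1 CAU (His): third position 2-fold.
Codon 2 CUC (Leu): third position 4-fold.
Codon 3 AUA (Ile): third position 3-fold.
Codon 4 CAC (His): third position 2-fold.
Codon 5 UUC (Phe): third position 2-fold.
Codon 6 UAU (Tyr): third position 2-fold.
Four-fold degenerate third positions: 1.

1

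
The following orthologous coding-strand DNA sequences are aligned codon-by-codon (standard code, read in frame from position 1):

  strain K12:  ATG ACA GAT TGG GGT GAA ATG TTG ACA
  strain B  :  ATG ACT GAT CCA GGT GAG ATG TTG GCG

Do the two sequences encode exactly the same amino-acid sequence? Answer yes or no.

Codon 1: ATG Met / ATG Met — identical.
Codon 2: ACA Thr / ACT Thr — synonymous.
Codon 3: GAT Asp / GAT Asp — identical.
Codon 4: TGG Trp / CCA Pro — nonsynonymous.
Codon 5: GGT Gly / GGT Gly — identical.
Codon 6: GAA Glu / GAG Glu — synonymous.
Codon 7: ATG Met / ATG Met — identical.
Codon 8: TTG Leu / TTG Leu — identical.
Codon 9: ACA Thr / GCG Ala — nonsynonymous.
Nonsynonymous differences: 2 → different protein.

no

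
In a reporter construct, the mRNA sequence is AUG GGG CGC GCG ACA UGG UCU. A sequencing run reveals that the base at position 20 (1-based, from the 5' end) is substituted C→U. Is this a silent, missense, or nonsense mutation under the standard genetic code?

missense

Position 20 falls in codon 7: UCU → Ser.
After the substitution the codon is UUU → Phe.
Ser ≠ Phe, so this is a missense mutation.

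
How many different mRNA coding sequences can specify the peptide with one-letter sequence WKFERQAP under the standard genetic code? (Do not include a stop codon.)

Trp: 1 codon.
Lys: 2 codons.
Phe: 2 codons.
Glu: 2 codons.
Arg: 6 codons.
Gln: 2 codons.
Ala: 4 codons.
Pro: 4 codons.
1 × 2 × 2 × 2 × 6 × 2 × 4 × 4 = 1536.

1536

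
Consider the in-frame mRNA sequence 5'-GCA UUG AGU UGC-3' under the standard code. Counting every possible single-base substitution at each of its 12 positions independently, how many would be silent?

7

Codon 1 (GCA, Ala): 3 synonymous substitutions.
Codon 2 (UUG, Leu): 2 synonymous substitutions.
Codon 3 (AGU, Ser): 1 synonymous substitution.
Codon 4 (UGC, Cys): 1 synonymous substitution.
Total: 3 + 2 + 1 + 1 = 7.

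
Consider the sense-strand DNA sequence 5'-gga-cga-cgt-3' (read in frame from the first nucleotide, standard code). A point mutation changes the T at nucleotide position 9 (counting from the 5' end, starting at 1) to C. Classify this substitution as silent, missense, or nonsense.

silent

Position 9 falls in codon 3: CGT → Arg.
After the substitution the codon is CGC → Arg.
Both encode Arg, so the change is synonymous.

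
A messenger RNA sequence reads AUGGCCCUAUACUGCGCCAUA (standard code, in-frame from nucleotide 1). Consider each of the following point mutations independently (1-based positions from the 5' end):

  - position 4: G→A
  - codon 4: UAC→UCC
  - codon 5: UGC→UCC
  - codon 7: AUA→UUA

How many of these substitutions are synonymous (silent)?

Codon 2: GCC (Ala) → ACC (Thr) — missense.
Codon 4: UAC (Tyr) → UCC (Ser) — missense.
Codon 5: UGC (Cys) → UCC (Ser) — missense.
Codon 7: AUA (Ile) → UUA (Leu) — missense.
Synonymous: 0 of 4.

0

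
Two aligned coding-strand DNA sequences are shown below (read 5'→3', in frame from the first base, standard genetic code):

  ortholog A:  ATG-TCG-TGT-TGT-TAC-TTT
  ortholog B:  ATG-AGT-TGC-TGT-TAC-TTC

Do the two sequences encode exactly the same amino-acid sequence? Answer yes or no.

Codon 1: ATG Met / ATG Met — identical.
Codon 2: TCG Ser / AGT Ser — synonymous.
Codon 3: TGT Cys / TGC Cys — synonymous.
Codon 4: TGT Cys / TGT Cys — identical.
Codon 5: TAC Tyr / TAC Tyr — identical.
Codon 6: TTT Phe / TTC Phe — synonymous.
Nonsynonymous differences: 0 → same protein.

yes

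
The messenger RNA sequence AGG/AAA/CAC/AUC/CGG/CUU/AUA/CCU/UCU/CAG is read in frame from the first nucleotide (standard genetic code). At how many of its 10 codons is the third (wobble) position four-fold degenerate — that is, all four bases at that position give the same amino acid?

4

Codon 1 AGG (Arg): third position 2-fold.
Codon 2 AAA (Lys): third position 2-fold.
Codon 3 CAC (His): third position 2-fold.
Codon 4 AUC (Ile): third position 3-fold.
Codon 5 CGG (Arg): third position 4-fold.
Codon 6 CUU (Leu): third position 4-fold.
Codon 7 AUA (Ile): third position 3-fold.
Codon 8 CCU (Pro): third position 4-fold.
Codon 9 UCU (Ser): third position 4-fold.
Codon 10 CAG (Gln): third position 2-fold.
Four-fold degenerate third positions: 4.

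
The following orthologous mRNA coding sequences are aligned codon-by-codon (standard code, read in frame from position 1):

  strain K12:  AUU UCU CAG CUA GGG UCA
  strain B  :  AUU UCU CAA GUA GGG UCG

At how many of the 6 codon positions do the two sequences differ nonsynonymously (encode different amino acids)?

Codon 1: AUU Ile / AUU Ile — identical.
Codon 2: UCU Ser / UCU Ser — identical.
Codon 3: CAG Gln / CAA Gln — synonymous.
Codon 4: CUA Leu / GUA Val — nonsynonymous.
Codon 5: GGG Gly / GGG Gly — identical.
Codon 6: UCA Ser / UCG Ser — synonymous.
Nonsynonymous differences: 1.

1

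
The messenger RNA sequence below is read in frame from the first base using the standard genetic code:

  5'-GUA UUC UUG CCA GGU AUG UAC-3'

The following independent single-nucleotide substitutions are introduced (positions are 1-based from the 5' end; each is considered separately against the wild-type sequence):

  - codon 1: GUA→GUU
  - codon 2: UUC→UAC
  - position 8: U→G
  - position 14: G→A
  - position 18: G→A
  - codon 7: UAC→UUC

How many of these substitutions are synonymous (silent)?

1

Codon 1: GUA (Val) → GUU (Val) — synonymous.
Codon 2: UUC (Phe) → UAC (Tyr) — missense.
Codon 3: UUG (Leu) → UGG (Trp) — missense.
Codon 5: GGU (Gly) → GAU (Asp) — missense.
Codon 6: AUG (Met) → AUA (Ile) — missense.
Codon 7: UAC (Tyr) → UUC (Phe) — missense.
Synonymous: 1 of 6.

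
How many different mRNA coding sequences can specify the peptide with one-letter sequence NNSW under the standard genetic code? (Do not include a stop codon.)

24

Asn: 2 codons.
Asn: 2 codons.
Ser: 6 codons.
Trp: 1 codon.
2 × 2 × 6 × 1 = 24.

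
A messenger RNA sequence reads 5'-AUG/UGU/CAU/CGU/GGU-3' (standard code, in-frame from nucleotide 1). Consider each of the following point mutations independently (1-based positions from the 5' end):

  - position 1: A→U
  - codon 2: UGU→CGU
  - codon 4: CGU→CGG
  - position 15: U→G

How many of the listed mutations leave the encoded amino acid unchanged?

2

Codon 1: AUG (Met) → UUG (Leu) — missense.
Codon 2: UGU (Cys) → CGU (Arg) — missense.
Codon 4: CGU (Arg) → CGG (Arg) — synonymous.
Codon 5: GGU (Gly) → GGG (Gly) — synonymous.
Synonymous: 2 of 4.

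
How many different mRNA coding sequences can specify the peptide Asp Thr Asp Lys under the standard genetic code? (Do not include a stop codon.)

Asp: 2 codons.
Thr: 4 codons.
Asp: 2 codons.
Lys: 2 codons.
2 × 4 × 2 × 2 = 32.

32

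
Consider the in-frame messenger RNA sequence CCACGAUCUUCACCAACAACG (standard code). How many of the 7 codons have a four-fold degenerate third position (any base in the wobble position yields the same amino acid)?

7

Codon 1 CCA (Pro): third position 4-fold.
Codon 2 CGA (Arg): third position 4-fold.
Codon 3 UCU (Ser): third position 4-fold.
Codon 4 UCA (Ser): third position 4-fold.
Codon 5 CCA (Pro): third position 4-fold.
Codon 6 ACA (Thr): third position 4-fold.
Codon 7 ACG (Thr): third position 4-fold.
Four-fold degenerate third positions: 7.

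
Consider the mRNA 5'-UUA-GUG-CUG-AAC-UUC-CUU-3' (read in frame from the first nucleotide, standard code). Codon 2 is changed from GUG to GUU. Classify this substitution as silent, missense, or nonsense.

Position 6 falls in codon 2: GUG → Val.
After the substitution the codon is GUU → Val.
Both encode Val, so the change is synonymous.

silent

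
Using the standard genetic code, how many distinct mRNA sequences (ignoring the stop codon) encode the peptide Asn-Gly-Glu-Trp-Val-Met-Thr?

256

Asn: 2 codons.
Gly: 4 codons.
Glu: 2 codons.
Trp: 1 codon.
Val: 4 codons.
Met: 1 codon.
Thr: 4 codons.
2 × 4 × 2 × 1 × 4 × 1 × 4 = 256.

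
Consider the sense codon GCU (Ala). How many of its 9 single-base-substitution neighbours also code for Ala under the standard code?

Position 1: none → 0 synonymous.
Position 2: none → 0 synonymous.
Position 3: GCC, GCA, GCG → 3 synonymous.
Total: 0 + 0 + 3 = 3.

3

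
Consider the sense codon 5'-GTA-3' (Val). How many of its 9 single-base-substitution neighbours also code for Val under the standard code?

3

Position 1: none → 0 synonymous.
Position 2: none → 0 synonymous.
Position 3: GTT, GTC, GTG → 3 synonymous.
Total: 0 + 0 + 3 = 3.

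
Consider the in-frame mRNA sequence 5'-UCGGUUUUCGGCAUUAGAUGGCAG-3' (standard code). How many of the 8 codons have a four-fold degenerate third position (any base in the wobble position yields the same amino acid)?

Codon 1 UCG (Ser): third position 4-fold.
Codon 2 GUU (Val): third position 4-fold.
Codon 3 UUC (Phe): third position 2-fold.
Codon 4 GGC (Gly): third position 4-fold.
Codon 5 AUU (Ile): third position 3-fold.
Codon 6 AGA (Arg): third position 2-fold.
Codon 7 UGG (Trp): third position 1-fold.
Codon 8 CAG (Gln): third position 2-fold.
Four-fold degenerate third positions: 3.

3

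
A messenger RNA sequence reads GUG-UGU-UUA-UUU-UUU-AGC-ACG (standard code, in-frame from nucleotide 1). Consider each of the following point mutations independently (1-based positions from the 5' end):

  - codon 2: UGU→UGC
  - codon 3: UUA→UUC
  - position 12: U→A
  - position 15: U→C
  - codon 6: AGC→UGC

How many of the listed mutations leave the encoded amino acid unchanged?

Codon 2: UGU (Cys) → UGC (Cys) — synonymous.
Codon 3: UUA (Leu) → UUC (Phe) — missense.
Codon 4: UUU (Phe) → UUA (Leu) — missense.
Codon 5: UUU (Phe) → UUC (Phe) — synonymous.
Codon 6: AGC (Ser) → UGC (Cys) — missense.
Synonymous: 2 of 5.

2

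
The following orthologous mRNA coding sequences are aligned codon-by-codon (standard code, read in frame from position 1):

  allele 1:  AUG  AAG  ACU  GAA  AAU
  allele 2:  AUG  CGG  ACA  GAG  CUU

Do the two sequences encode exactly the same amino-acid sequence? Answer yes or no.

Codon 1: AUG Met / AUG Met — identical.
Codon 2: AAG Lys / CGG Arg — nonsynonymous.
Codon 3: ACU Thr / ACA Thr — synonymous.
Codon 4: GAA Glu / GAG Glu — synonymous.
Codon 5: AAU Asn / CUU Leu — nonsynonymous.
Nonsynonymous differences: 2 → different protein.

no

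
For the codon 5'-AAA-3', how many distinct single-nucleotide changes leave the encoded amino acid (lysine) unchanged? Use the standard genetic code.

Position 1: none → 0 synonymous.
Position 2: none → 0 synonymous.
Position 3: AAG → 1 synonymous.
Total: 0 + 0 + 1 = 1.

1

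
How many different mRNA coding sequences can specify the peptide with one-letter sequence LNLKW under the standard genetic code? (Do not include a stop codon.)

144

Leu: 6 codons.
Asn: 2 codons.
Leu: 6 codons.
Lys: 2 codons.
Trp: 1 codon.
6 × 2 × 6 × 2 × 1 = 144.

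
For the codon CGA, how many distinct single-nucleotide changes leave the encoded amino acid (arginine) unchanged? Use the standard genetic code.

4

Position 1: AGA → 1 synonymous.
Position 2: none → 0 synonymous.
Position 3: CGT, CGC, CGG → 3 synonymous.
Total: 1 + 0 + 3 = 4.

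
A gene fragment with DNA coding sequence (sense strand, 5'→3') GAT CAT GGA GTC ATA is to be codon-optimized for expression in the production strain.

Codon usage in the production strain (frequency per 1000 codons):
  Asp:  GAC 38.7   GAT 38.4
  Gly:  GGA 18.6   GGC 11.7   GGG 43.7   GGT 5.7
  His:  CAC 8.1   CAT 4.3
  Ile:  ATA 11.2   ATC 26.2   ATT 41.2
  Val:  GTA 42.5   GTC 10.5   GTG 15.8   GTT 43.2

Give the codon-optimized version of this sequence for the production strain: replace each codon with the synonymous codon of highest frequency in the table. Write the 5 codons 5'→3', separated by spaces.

GAC CAC GGG GTT ATT

Codon 1 (Asp): best is GAC at 38.7.
Codon 2 (His): best is CAC at 8.1.
Codon 3 (Gly): best is GGG at 43.7.
Codon 4 (Val): best is GTT at 43.2.
Codon 5 (Ile): best is ATT at 41.2.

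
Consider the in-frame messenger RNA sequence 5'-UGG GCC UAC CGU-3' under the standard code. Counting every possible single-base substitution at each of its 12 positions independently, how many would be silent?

7

Codon 1 (UGG, Trp): 0 synonymous substitutions.
Codon 2 (GCC, Ala): 3 synonymous substitutions.
Codon 3 (UAC, Tyr): 1 synonymous substitution.
Codon 4 (CGU, Arg): 3 synonymous substitutions.
Total: 0 + 3 + 1 + 3 = 7.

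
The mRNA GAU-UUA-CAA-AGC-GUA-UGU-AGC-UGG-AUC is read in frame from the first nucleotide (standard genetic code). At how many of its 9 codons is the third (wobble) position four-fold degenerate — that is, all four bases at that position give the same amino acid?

Codon 1 GAU (Asp): third position 2-fold.
Codon 2 UUA (Leu): third position 2-fold.
Codon 3 CAA (Gln): third position 2-fold.
Codon 4 AGC (Ser): third position 2-fold.
Codon 5 GUA (Val): third position 4-fold.
Codon 6 UGU (Cys): third position 2-fold.
Codon 7 AGC (Ser): third position 2-fold.
Codon 8 UGG (Trp): third position 1-fold.
Codon 9 AUC (Ile): third position 3-fold.
Four-fold degenerate third positions: 1.

1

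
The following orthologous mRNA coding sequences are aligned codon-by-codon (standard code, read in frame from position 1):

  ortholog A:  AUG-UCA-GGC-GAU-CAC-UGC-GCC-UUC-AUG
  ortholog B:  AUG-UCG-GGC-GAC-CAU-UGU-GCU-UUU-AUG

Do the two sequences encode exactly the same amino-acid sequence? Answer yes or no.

yes

Codon 1: AUG Met / AUG Met — identical.
Codon 2: UCA Ser / UCG Ser — synonymous.
Codon 3: GGC Gly / GGC Gly — identical.
Codon 4: GAU Asp / GAC Asp — synonymous.
Codon 5: CAC His / CAU His — synonymous.
Codon 6: UGC Cys / UGU Cys — synonymous.
Codon 7: GCC Ala / GCU Ala — synonymous.
Codon 8: UUC Phe / UUU Phe — synonymous.
Codon 9: AUG Met / AUG Met — identical.
Nonsynonymous differences: 0 → same protein.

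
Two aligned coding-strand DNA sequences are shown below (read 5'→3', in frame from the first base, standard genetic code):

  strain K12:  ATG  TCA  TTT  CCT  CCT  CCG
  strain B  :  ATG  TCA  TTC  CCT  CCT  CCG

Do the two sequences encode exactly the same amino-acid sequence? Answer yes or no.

yes

Codon 1: ATG Met / ATG Met — identical.
Codon 2: TCA Ser / TCA Ser — identical.
Codon 3: TTT Phe / TTC Phe — synonymous.
Codon 4: CCT Pro / CCT Pro — identical.
Codon 5: CCT Pro / CCT Pro — identical.
Codon 6: CCG Pro / CCG Pro — identical.
Nonsynonymous differences: 0 → same protein.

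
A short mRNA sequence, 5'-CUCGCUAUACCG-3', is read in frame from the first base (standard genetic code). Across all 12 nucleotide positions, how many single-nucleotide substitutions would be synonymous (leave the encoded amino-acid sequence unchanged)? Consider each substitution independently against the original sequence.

11

Codon 1 (CUC, Leu): 3 synonymous substitutions.
Codon 2 (GCU, Ala): 3 synonymous substitutions.
Codon 3 (AUA, Ile): 2 synonymous substitutions.
Codon 4 (CCG, Pro): 3 synonymous substitutions.
Total: 3 + 3 + 2 + 3 = 11.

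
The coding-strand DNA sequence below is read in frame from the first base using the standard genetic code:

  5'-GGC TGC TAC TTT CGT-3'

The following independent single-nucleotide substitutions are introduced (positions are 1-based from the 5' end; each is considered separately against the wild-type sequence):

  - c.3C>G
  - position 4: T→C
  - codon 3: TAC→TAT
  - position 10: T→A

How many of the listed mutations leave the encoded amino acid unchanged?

Codon 1: GGC (Gly) → GGG (Gly) — synonymous.
Codon 2: TGC (Cys) → CGC (Arg) — missense.
Codon 3: TAC (Tyr) → TAT (Tyr) — synonymous.
Codon 4: TTT (Phe) → ATT (Ile) — missense.
Synonymous: 2 of 4.

2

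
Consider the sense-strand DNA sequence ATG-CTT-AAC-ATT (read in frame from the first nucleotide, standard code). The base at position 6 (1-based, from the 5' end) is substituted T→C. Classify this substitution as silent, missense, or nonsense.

silent

Position 6 falls in codon 2: CTT → Leu.
After the substitution the codon is CTC → Leu.
Both encode Leu, so the change is synonymous.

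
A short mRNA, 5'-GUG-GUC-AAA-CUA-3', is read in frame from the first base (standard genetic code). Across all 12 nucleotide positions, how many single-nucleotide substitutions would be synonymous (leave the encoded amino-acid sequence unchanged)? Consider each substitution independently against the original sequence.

Codon 1 (GUG, Val): 3 synonymous substitutions.
Codon 2 (GUC, Val): 3 synonymous substitutions.
Codon 3 (AAA, Lys): 1 synonymous substitution.
Codon 4 (CUA, Leu): 4 synonymous substitutions.
Total: 3 + 3 + 1 + 4 = 11.

11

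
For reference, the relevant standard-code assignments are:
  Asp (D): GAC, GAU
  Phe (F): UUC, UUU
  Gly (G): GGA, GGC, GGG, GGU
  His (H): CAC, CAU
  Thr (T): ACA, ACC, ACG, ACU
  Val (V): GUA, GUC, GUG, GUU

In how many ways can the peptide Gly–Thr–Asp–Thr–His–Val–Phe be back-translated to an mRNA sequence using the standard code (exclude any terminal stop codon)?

2048

Gly: 4 codons.
Thr: 4 codons.
Asp: 2 codons.
Thr: 4 codons.
His: 2 codons.
Val: 4 codons.
Phe: 2 codons.
4 × 4 × 2 × 4 × 2 × 4 × 2 = 2048.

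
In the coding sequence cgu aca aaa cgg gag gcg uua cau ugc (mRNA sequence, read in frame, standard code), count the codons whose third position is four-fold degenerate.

4

Codon 1 CGU (Arg): third position 4-fold.
Codon 2 ACA (Thr): third position 4-fold.
Codon 3 AAA (Lys): third position 2-fold.
Codon 4 CGG (Arg): third position 4-fold.
Codon 5 GAG (Glu): third position 2-fold.
Codon 6 GCG (Ala): third position 4-fold.
Codon 7 UUA (Leu): third position 2-fold.
Codon 8 CAU (His): third position 2-fold.
Codon 9 UGC (Cys): third position 2-fold.
Four-fold degenerate third positions: 4.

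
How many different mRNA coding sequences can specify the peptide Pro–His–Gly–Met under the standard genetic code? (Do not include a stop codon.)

32

Pro: 4 codons.
His: 2 codons.
Gly: 4 codons.
Met: 1 codon.
4 × 2 × 4 × 1 = 32.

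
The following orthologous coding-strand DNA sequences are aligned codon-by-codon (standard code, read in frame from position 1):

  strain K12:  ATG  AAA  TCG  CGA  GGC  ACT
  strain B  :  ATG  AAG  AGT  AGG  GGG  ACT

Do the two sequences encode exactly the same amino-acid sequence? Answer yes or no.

yes

Codon 1: ATG Met / ATG Met — identical.
Codon 2: AAA Lys / AAG Lys — synonymous.
Codon 3: TCG Ser / AGT Ser — synonymous.
Codon 4: CGA Arg / AGG Arg — synonymous.
Codon 5: GGC Gly / GGG Gly — synonymous.
Codon 6: ACT Thr / ACT Thr — identical.
Nonsynonymous differences: 0 → same protein.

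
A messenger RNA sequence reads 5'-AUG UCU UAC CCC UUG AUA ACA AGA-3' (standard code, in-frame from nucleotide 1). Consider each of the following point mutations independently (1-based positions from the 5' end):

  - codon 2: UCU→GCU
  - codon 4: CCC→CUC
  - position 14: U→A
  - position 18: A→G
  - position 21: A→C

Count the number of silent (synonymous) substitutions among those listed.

Codon 2: UCU (Ser) → GCU (Ala) — missense.
Codon 4: CCC (Pro) → CUC (Leu) — missense.
Codon 5: UUG (Leu) → UAG (Stop) — nonsense.
Codon 6: AUA (Ile) → AUG (Met) — missense.
Codon 7: ACA (Thr) → ACC (Thr) — synonymous.
Synonymous: 1 of 5.

1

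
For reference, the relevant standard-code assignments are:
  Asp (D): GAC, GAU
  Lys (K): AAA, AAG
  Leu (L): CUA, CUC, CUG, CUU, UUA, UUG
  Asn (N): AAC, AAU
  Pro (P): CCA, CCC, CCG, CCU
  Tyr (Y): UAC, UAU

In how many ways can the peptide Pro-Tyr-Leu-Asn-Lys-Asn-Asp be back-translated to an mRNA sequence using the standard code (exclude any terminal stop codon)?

Pro: 4 codons.
Tyr: 2 codons.
Leu: 6 codons.
Asn: 2 codons.
Lys: 2 codons.
Asn: 2 codons.
Asp: 2 codons.
4 × 2 × 6 × 2 × 2 × 2 × 2 = 768.

768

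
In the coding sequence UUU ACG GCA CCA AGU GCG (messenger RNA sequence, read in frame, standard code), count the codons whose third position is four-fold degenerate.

4

Codon 1 UUU (Phe): third position 2-fold.
Codon 2 ACG (Thr): third position 4-fold.
Codon 3 GCA (Ala): third position 4-fold.
Codon 4 CCA (Pro): third position 4-fold.
Codon 5 AGU (Ser): third position 2-fold.
Codon 6 GCG (Ala): third position 4-fold.
Four-fold degenerate third positions: 4.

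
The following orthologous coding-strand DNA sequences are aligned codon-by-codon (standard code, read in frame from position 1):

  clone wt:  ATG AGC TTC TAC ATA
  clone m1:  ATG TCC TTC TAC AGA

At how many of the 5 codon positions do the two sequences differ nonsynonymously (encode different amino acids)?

1

Codon 1: ATG Met / ATG Met — identical.
Codon 2: AGC Ser / TCC Ser — synonymous.
Codon 3: TTC Phe / TTC Phe — identical.
Codon 4: TAC Tyr / TAC Tyr — identical.
Codon 5: ATA Ile / AGA Arg — nonsynonymous.
Nonsynonymous differences: 1.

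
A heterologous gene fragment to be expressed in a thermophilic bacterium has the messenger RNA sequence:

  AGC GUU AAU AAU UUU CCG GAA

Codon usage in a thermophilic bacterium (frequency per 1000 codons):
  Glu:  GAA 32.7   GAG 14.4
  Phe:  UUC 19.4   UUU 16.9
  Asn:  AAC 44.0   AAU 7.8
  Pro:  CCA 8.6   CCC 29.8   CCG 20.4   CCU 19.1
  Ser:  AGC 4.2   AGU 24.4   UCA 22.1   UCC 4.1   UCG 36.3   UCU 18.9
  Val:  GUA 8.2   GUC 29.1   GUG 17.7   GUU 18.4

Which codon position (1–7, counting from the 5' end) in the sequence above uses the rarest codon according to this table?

Codon 1 AGC (Ser): 4.2 per 1000.
Codon 2 GUU (Val): 18.4 per 1000.
Codon 3 AAU (Asn): 7.8 per 1000.
Codon 4 AAU (Asn): 7.8 per 1000.
Codon 5 UUU (Phe): 16.9 per 1000.
Codon 6 CCG (Pro): 20.4 per 1000.
Codon 7 GAA (Glu): 32.7 per 1000.
Lowest frequency is 4.2 at codon 1.

1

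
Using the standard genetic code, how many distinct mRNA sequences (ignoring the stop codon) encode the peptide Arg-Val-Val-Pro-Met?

384

Arg: 6 codons.
Val: 4 codons.
Val: 4 codons.
Pro: 4 codons.
Met: 1 codon.
6 × 4 × 4 × 4 × 1 = 384.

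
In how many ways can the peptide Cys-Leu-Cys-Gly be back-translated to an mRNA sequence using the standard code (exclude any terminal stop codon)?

Cys: 2 codons.
Leu: 6 codons.
Cys: 2 codons.
Gly: 4 codons.
2 × 6 × 2 × 4 = 96.

96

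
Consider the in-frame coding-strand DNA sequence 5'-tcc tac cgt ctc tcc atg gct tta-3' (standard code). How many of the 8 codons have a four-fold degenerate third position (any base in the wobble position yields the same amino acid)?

Codon 1 TCC (Ser): third position 4-fold.
Codon 2 TAC (Tyr): third position 2-fold.
Codon 3 CGT (Arg): third position 4-fold.
Codon 4 CTC (Leu): third position 4-fold.
Codon 5 TCC (Ser): third position 4-fold.
Codon 6 ATG (Met): third position 1-fold.
Codon 7 GCT (Ala): third position 4-fold.
Codon 8 TTA (Leu): third position 2-fold.
Four-fold degenerate third positions: 5.

5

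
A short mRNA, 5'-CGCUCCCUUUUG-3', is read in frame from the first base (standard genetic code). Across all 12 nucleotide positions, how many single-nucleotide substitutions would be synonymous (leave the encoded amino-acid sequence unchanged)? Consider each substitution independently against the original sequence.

Codon 1 (CGC, Arg): 3 synonymous substitutions.
Codon 2 (UCC, Ser): 3 synonymous substitutions.
Codon 3 (CUU, Leu): 3 synonymous substitutions.
Codon 4 (UUG, Leu): 2 synonymous substitutions.
Total: 3 + 3 + 3 + 2 = 11.

11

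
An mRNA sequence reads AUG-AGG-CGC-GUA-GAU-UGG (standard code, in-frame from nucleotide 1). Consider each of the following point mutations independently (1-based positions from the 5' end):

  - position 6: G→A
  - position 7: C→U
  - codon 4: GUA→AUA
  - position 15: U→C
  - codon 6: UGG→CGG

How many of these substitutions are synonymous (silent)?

2

Codon 2: AGG (Arg) → AGA (Arg) — synonymous.
Codon 3: CGC (Arg) → UGC (Cys) — missense.
Codon 4: GUA (Val) → AUA (Ile) — missense.
Codon 5: GAU (Asp) → GAC (Asp) — synonymous.
Codon 6: UGG (Trp) → CGG (Arg) — missense.
Synonymous: 2 of 5.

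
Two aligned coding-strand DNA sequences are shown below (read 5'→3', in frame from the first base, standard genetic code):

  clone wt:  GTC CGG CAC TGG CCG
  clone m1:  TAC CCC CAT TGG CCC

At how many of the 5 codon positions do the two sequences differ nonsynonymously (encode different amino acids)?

2

Codon 1: GTC Val / TAC Tyr — nonsynonymous.
Codon 2: CGG Arg / CCC Pro — nonsynonymous.
Codon 3: CAC His / CAT His — synonymous.
Codon 4: TGG Trp / TGG Trp — identical.
Codon 5: CCG Pro / CCC Pro — synonymous.
Nonsynonymous differences: 2.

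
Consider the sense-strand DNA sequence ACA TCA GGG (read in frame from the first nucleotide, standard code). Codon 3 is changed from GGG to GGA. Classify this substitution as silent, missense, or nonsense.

Position 9 falls in codon 3: GGG → Gly.
After the substitution the codon is GGA → Gly.
Both encode Gly, so the change is synonymous.

silent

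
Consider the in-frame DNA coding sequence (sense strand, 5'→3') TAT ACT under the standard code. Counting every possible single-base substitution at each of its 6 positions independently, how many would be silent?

4

Codon 1 (TAT, Tyr): 1 synonymous substitution.
Codon 2 (ACT, Thr): 3 synonymous substitutions.
Total: 1 + 3 = 4.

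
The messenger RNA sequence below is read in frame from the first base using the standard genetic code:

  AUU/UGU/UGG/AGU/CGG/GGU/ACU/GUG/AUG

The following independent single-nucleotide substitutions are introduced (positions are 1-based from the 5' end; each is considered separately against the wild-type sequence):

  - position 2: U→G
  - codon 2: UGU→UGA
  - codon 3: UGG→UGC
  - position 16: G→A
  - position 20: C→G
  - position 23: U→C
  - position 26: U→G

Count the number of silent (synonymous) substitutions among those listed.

Codon 1: AUU (Ile) → AGU (Ser) — missense.
Codon 2: UGU (Cys) → UGA (Stop) — nonsense.
Codon 3: UGG (Trp) → UGC (Cys) — missense.
Codon 6: GGU (Gly) → AGU (Ser) — missense.
Codon 7: ACU (Thr) → AGU (Ser) — missense.
Codon 8: GUG (Val) → GCG (Ala) — missense.
Codon 9: AUG (Met) → AGG (Arg) — missense.
Synonymous: 0 of 7.

0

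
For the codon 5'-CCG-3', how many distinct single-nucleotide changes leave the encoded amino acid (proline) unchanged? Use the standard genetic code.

3

Position 1: none → 0 synonymous.
Position 2: none → 0 synonymous.
Position 3: CCT, CCC, CCA → 3 synonymous.
Total: 0 + 0 + 3 = 3.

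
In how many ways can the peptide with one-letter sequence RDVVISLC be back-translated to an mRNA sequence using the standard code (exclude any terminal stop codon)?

Arg: 6 codons.
Asp: 2 codons.
Val: 4 codons.
Val: 4 codons.
Ile: 3 codons.
Ser: 6 codons.
Leu: 6 codons.
Cys: 2 codons.
6 × 2 × 4 × 4 × 3 × 6 × 6 × 2 = 41472.

41472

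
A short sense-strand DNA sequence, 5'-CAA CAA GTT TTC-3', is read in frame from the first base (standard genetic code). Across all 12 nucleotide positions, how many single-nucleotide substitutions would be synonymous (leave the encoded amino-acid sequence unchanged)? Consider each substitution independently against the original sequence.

6

Codon 1 (CAA, Gln): 1 synonymous substitution.
Codon 2 (CAA, Gln): 1 synonymous substitution.
Codon 3 (GTT, Val): 3 synonymous substitutions.
Codon 4 (TTC, Phe): 1 synonymous substitution.
Total: 1 + 1 + 3 + 1 = 6.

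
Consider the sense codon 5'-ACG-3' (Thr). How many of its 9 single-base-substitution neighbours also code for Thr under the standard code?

Position 1: none → 0 synonymous.
Position 2: none → 0 synonymous.
Position 3: ACU, ACC, ACA → 3 synonymous.
Total: 0 + 0 + 3 = 3.

3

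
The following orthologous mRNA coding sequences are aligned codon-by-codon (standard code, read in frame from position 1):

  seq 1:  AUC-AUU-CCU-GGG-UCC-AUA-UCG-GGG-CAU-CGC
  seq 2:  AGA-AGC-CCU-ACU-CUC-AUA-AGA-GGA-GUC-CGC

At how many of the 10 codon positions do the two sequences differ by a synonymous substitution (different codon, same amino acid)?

1

Codon 1: AUC Ile / AGA Arg — nonsynonymous.
Codon 2: AUU Ile / AGC Ser — nonsynonymous.
Codon 3: CCU Pro / CCU Pro — identical.
Codon 4: GGG Gly / ACU Thr — nonsynonymous.
Codon 5: UCC Ser / CUC Leu — nonsynonymous.
Codon 6: AUA Ile / AUA Ile — identical.
Codon 7: UCG Ser / AGA Arg — nonsynonymous.
Codon 8: GGG Gly / GGA Gly — synonymous.
Codon 9: CAU His / GUC Val — nonsynonymous.
Codon 10: CGC Arg / CGC Arg — identical.
Synonymous differences: 1.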